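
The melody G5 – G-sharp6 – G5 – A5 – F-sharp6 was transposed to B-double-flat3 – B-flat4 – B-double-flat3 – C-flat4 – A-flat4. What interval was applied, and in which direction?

down an augmented thirteenth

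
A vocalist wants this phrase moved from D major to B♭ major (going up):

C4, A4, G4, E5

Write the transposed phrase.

Ab4 F5 Eb5 C6

D major to B♭ major up is a minor sixth, so every note moves up by that interval.
C4 → Ab4
A4 → F5
G4 → Eb5
E5 → C6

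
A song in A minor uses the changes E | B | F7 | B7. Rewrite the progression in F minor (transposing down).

C G Db7 G7

A minor down to F minor is a major third; each chord root moves by that interval while the quality stays the same.
E: root E down a major third → C, giving C.
B: root B down a major third → G, giving G.
F7: root F down a major third → Db, giving Db7.
B7: root B down a major third → G, giving G7.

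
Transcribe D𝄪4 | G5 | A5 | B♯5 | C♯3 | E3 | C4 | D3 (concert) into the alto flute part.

G##4 C6 D6 E#6 F#3 A3 F4 G3

The alto flute sounds a perfect fourth below written, so the written part must be a perfect fourth above concert — transpose each note up.
D##4 -> G##4
G5 -> C6
A5 -> D6
B#5 -> E#6
C#3 -> F#3
E3 -> A3
C4 -> F4
D3 -> G3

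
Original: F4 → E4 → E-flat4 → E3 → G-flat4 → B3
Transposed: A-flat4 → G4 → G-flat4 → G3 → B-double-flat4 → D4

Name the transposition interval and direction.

up a minor third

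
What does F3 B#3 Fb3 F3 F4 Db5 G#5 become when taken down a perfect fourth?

C3 F##3 Cb3 C3 C4 Ab4 D#5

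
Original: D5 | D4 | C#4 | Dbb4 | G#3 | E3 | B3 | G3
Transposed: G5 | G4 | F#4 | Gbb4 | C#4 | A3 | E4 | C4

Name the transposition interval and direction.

Take the first pair: D5 → G5. D to G spans 4 letter names, so the interval is some kind of fourth.
D5 to G5 is 5 semitones, which makes it a perfect fourth; the second version is higher, so the direction is up.
Checking another pair — G3 → C4 — gives the same interval.

up a perfect fourth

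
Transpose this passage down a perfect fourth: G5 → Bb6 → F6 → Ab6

D5 F6 C6 Eb6

G5 to D5
Bb6 to F6
F6 to C6
Ab6 to Eb6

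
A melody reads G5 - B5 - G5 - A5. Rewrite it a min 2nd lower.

F#5 A#5 F#5 G#5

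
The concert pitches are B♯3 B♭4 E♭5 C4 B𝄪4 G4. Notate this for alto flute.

E#4 Eb5 Ab5 F4 E##5 C5

Written C4 sounds as G3 on the alto flute, so concert pitches are written a perfect fourth up.
B#3 becomes E#4
Bb4 becomes Eb5
Eb5 becomes Ab5
C4 becomes F4
B##4 becomes E##5
G4 becomes C5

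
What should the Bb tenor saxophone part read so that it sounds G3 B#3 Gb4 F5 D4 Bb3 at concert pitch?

The Bb tenor saxophone sounds a major ninth below written, so the written part must be a major ninth above concert — transpose each note up.
G3 to A4
B#3 to C##5
Gb4 to Ab5
F5 to G6
D4 to E5
Bb3 to C5

A4 C##5 Ab5 G6 E5 C5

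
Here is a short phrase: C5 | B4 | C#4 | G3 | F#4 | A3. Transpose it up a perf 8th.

C5: an octave up reaches C, and 12 semitones makes it C6.
B4 up a perfect octave is B5.
C#4: an octave up reaches C, and 12 semitones makes it C#5.
G3 up a perfect octave is G4.
A perfect octave up from F#4 gives F#5.
A3 up a perfect octave is A4.

C6 B5 C#5 G4 F#5 A4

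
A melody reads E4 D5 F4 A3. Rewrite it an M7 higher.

E4 to D#5
D5 to C#6
F4 to E5
A3 to G#4

D#5 C#6 E5 G#4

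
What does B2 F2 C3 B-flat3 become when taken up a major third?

B2 gives D#3
F2 gives A2
C3 gives E3
Bb3 gives D4

D#3 A2 E3 D4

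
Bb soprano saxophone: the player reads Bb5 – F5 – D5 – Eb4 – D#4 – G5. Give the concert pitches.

Ab5 Eb5 C5 Db4 C#4 F5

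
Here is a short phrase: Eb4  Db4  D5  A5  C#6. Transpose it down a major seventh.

Fb3 Ebb3 Eb4 Bb4 D5

Eb4 down a major seventh is Fb3.
Db4 down a major seventh is Ebb3.
D5: a seventh down reaches E, and 11 semitones makes it Eb4.
A5 down a major seventh is Bb4.
A major seventh down from C#6 gives D5.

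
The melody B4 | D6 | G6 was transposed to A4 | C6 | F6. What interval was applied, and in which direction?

From B4 to A4 is 2 letter names — a second of some quality.
A4 to B4 is 2 semitones, which makes it a major second; the second version is lower, so the direction is down.
Checking another pair — G6 → F6 — gives the same interval.

down a major second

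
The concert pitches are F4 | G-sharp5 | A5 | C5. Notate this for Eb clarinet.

D4 E#5 F#5 A4

The Eb clarinet sounds a minor third above written, so the written part must be a minor third below concert — transpose each note down.
F4 to D4
G#5 to E#5
A5 to F#5
C5 to A4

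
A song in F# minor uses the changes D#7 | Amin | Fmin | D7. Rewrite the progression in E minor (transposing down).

C#7 Gmin Ebmin C7

F# minor down to E minor is a major second; each chord root moves by that interval while the quality stays the same.
D#7: root D# down a major second → C#, giving C#7.
Amin: root A down a major second → G, giving Gmin.
Fmin: root F down a major second → Eb, giving Ebmin.
D7: root D down a major second → C, giving C7.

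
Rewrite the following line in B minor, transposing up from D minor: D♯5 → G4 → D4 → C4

From D up to B is a major sixth; apply that to each pitch.
D#5 becomes B#5
G4 becomes E5
D4 becomes B4
C4 becomes A4

B#5 E5 B4 A4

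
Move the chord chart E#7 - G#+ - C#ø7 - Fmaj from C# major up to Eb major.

C# major up to Eb major is a diminished third; each chord root moves by that interval while the quality stays the same.
E#7: root E# up a diminished third → G, giving G7.
G#+: root G# up a diminished third → Bb, giving Bb+.
C#ø7: root C# up a diminished third → Eb, giving Ebø7.
Fmaj: root F up a diminished third → Abb, giving Abbmaj.

G7 Bb+ Ebø7 Abbmaj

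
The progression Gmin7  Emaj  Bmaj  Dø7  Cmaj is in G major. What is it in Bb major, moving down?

Bbmin7 Gmaj Dmaj Fø7 Ebmaj

G major down to Bb major is a major sixth; each chord root moves by that interval while the quality stays the same.
Gmin7: root G down a major sixth → Bb, giving Bbmin7.
Emaj: root E down a major sixth → G, giving Gmaj.
Bmaj: root B down a major sixth → D, giving Dmaj.
Dø7: root D down a major sixth → F, giving Fø7.
Cmaj: root C down a major sixth → Eb, giving Ebmaj.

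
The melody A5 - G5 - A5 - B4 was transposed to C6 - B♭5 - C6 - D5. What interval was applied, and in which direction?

From A5 to C6 is 3 letter names — a third of some quality.
A5 to C6 is 3 semitones, which makes it a minor third; the second version is higher, so the direction is up.
Checking another pair — B4 → D5 — gives the same interval.

up a minor third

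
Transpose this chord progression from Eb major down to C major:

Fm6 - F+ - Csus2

Dm6 D+ Asus2

Eb major down to C major is a minor third; each chord root moves by that interval while the quality stays the same.
Fm6: root F down a minor third → D, giving Dm6.
F+: root F down a minor third → D, giving D+.
Csus2: root C down a minor third → A, giving Asus2.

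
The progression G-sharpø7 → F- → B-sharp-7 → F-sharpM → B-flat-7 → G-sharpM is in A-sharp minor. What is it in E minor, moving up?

Dø7 Cb- F#-7 CM Fb-7 DM

A-sharp minor up to E minor is a diminished fifth; each chord root moves by that interval while the quality stays the same.
G-sharpø7: root G-sharp up a diminished fifth → D, giving Dø7.
F-: root F up a diminished fifth → Cb, giving Cb-.
B-sharp-7: root B-sharp up a diminished fifth → F#, giving F#-7.
F-sharpM: root F-sharp up a diminished fifth → C, giving CM.
B-flat-7: root B-flat up a diminished fifth → Fb, giving Fb-7.
G-sharpM: root G-sharp up a diminished fifth → D, giving DM.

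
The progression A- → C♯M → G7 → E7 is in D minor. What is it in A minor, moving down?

D minor down to A minor is a perfect fourth; each chord root moves by that interval while the quality stays the same.
A-: root A down a perfect fourth → E, giving E-.
C♯M: root C♯ down a perfect fourth → G#, giving G#M.
G7: root G down a perfect fourth → D, giving D7.
E7: root E down a perfect fourth → B, giving B7.

E- G#M D7 B7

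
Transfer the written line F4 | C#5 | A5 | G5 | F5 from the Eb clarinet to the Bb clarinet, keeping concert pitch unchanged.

First find concert pitch: the Eb clarinet sounds a minor third above written, so F4 C#5 A5 G5 F5 sounds Ab4 E5 C6 Bb5 Ab5.
Then write for Bb clarinet: it sounds a major second below written, so the part must be a major second above concert.
Ab4 → Bb4
E5 → F#5
C6 → D6
Bb5 → C6
Ab5 → Bb5

Bb4 F#5 D6 C6 Bb5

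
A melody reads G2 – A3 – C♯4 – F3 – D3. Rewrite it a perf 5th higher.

D3 E4 G#4 C4 A3

G2 gives D3
A3 gives E4
C#4 gives G#4
F3 gives C4
D3 gives A3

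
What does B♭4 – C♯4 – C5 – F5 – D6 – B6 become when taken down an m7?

C4 D#3 D4 G4 E5 C#6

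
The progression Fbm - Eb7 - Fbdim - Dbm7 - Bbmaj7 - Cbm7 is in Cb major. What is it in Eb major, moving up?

Abm G7 Abdim Fm7 Dmaj7 Ebm7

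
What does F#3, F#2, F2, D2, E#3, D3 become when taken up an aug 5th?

C##4 C##3 C#3 A#2 B##3 A#3

An augmented fifth up from F#3 gives C##4.
F#2: a fifth up reaches C, and 8 semitones makes it C##3.
An augmented fifth up from F2 gives C#3.
An augmented fifth up from D2 gives A#2.
E#3: a fifth up reaches B, and 8 semitones makes it B##3.
An augmented fifth up from D3 gives A#3.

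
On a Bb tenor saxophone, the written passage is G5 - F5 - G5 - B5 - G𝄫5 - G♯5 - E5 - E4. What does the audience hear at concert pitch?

F4 Eb4 F4 A4 Fbb4 F#4 D4 D3

The Bb tenor saxophone sounds a major ninth below written, so transpose each written note down a major ninth.
G5 to F4
F5 to Eb4
G5 to F4
B5 to A4
Gbb5 to Fbb4
G#5 to F#4
E5 to D4
E4 to D3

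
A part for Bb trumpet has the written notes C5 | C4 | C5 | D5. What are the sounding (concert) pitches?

Bb4 Bb3 Bb4 C5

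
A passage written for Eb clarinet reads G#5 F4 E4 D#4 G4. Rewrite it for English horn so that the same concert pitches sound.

F#6 Eb5 D5 C#5 F5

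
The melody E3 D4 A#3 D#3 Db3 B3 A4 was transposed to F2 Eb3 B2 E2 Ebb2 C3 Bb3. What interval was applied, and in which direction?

down a major seventh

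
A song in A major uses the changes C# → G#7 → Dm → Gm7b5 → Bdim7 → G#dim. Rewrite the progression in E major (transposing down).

G# D#7 Am Dm7b5 F#dim7 D#dim

A major down to E major is a perfect fourth; each chord root moves by that interval while the quality stays the same.
C#: root C# down a perfect fourth → G#, giving G#.
G#7: root G# down a perfect fourth → D#, giving D#7.
Dm: root D down a perfect fourth → A, giving Am.
Gm7b5: root G down a perfect fourth → D, giving Dm7b5.
Bdim7: root B down a perfect fourth → F#, giving F#dim7.
G#dim: root G# down a perfect fourth → D#, giving D#dim.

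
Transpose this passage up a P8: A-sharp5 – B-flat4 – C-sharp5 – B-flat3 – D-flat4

A#6 Bb5 C#6 Bb4 Db5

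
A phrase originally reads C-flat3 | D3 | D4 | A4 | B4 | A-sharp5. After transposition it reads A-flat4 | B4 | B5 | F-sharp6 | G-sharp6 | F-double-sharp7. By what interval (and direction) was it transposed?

up a major thirteenth

Take the first pair: Cb3 → Ab4. C to A spans 13 letter names, so the interval is some kind of thirteenth.
Cb3 to Ab4 is 21 semitones, which makes it a major thirteenth; the second version is higher, so the direction is up.
Checking another pair — A#5 → F##7 — gives the same interval.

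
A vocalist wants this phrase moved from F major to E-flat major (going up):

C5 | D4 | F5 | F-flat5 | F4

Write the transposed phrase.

F major to E-flat major up is a minor seventh, so every note moves up by that interval.
C5 gives Bb5
D4 gives C5
F5 gives Eb6
Fb5 gives Ebb6
F4 gives Eb5

Bb5 C5 Eb6 Ebb6 Eb5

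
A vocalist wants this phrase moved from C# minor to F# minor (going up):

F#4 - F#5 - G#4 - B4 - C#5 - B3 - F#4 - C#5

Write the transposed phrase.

B4 B5 C#5 E5 F#5 E4 B4 F#5

From C# up to F# is a perfect fourth; apply that to each pitch.
F#4 gives B4
F#5 gives B5
G#4 gives C#5
B4 gives E5
C#5 gives F#5
B3 gives E4
F#4 gives B4
C#5 gives F#5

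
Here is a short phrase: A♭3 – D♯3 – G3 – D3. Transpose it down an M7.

Ab3 -> Bbb2
D#3 -> E2
G3 -> Ab2
D3 -> Eb2

Bbb2 E2 Ab2 Eb2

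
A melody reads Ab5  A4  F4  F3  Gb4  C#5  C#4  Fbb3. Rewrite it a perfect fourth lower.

A perfect fourth down from Ab5 gives Eb5.
A perfect fourth down from A4 gives E4.
F4: a fourth down reaches C, and 5 semitones makes it C4.
A perfect fourth down from F3 gives C3.
A perfect fourth down from Gb4 gives Db4.
C#5: a fourth down reaches G, and 5 semitones makes it G#4.
A perfect fourth down from C#4 gives G#3.
Fbb3: a fourth down reaches C, and 5 semitones makes it Cbb3.

Eb5 E4 C4 C3 Db4 G#4 G#3 Cbb3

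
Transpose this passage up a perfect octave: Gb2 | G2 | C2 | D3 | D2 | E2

Gb3 G3 C3 D4 D3 E3

Gb2 up a perfect octave is Gb3.
A perfect octave up from G2 gives G3.
C2: an octave up reaches C, and 12 semitones makes it C3.
D3: an octave up reaches D, and 12 semitones makes it D4.
A perfect octave up from D2 gives D3.
E2: an octave up reaches E, and 12 semitones makes it E3.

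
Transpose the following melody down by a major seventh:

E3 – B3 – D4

F2 C3 Eb3

E3: a seventh down reaches F, and 11 semitones makes it F2.
B3 down a major seventh is C3.
D4: a seventh down reaches E, and 11 semitones makes it Eb3.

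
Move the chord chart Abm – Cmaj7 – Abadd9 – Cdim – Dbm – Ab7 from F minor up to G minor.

F minor up to G minor is a major second; each chord root moves by that interval while the quality stays the same.
Abm: root Ab up a major second → Bb, giving Bbm.
Cmaj7: root C up a major second → D, giving Dmaj7.
Abadd9: root Ab up a major second → Bb, giving Bbadd9.
Cdim: root C up a major second → D, giving Ddim.
Dbm: root Db up a major second → Eb, giving Ebm.
Ab7: root Ab up a major second → Bb, giving Bb7.

Bbm Dmaj7 Bbadd9 Ddim Ebm Bb7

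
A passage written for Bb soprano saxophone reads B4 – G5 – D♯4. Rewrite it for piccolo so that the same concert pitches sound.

A3 F4 C#3

First find concert pitch: the Bb soprano saxophone sounds a major second below written, so B4 G5 D♯4 sounds A4 F5 C#4.
Then write for piccolo: it sounds a perfect octave above written, so the part must be a perfect octave below concert.
A4 → A3
F5 → F4
C#4 → C#3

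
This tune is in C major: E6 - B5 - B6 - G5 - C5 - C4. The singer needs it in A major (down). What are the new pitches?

From C down to A is a minor third; apply that to each pitch.
E6 to C#6
B5 to G#5
B6 to G#6
G5 to E5
C5 to A4
C4 to A3

C#6 G#5 G#6 E5 A4 A3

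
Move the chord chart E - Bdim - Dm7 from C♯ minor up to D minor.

F Cdim Ebm7

C♯ minor up to D minor is a minor second; each chord root moves by that interval while the quality stays the same.
E: root E up a minor second → F, giving F.
Bdim: root B up a minor second → C, giving Cdim.
Dm7: root D up a minor second → Eb, giving Ebm7.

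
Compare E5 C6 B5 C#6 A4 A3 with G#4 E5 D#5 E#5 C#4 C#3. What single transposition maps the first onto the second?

Take the first pair: E5 → G#4. E to G spans 6 letter names, so the interval is some kind of sixth.
G#4 to E5 is 8 semitones, which makes it a minor sixth; the second version is lower, so the direction is down.
Checking another pair — A3 → C#3 — gives the same interval.

down a minor sixth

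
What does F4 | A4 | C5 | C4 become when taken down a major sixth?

Ab3 C4 Eb4 Eb3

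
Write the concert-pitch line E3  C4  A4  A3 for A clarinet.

G3 Eb4 C5 C4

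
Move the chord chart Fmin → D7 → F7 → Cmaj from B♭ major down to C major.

Gmin E7 G7 Dmaj

B♭ major down to C major is a minor seventh; each chord root moves by that interval while the quality stays the same.
Fmin: root F down a minor seventh → G, giving Gmin.
D7: root D down a minor seventh → E, giving E7.
F7: root F down a minor seventh → G, giving G7.
Cmaj: root C down a minor seventh → D, giving Dmaj.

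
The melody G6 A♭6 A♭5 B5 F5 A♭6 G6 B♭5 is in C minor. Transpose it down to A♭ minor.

Eb6 Fb6 Fb5 G5 Db5 Fb6 Eb6 Gb5

C minor to A♭ minor down is a major third, so every note moves down by that interval.
G6 → Eb6
Ab6 → Fb6
Ab5 → Fb5
B5 → G5
F5 → Db5
Ab6 → Fb6
G6 → Eb6
Bb5 → Gb5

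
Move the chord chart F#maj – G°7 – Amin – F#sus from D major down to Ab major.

D major down to Ab major is an augmented fourth; each chord root moves by that interval while the quality stays the same.
F#maj: root F# down an augmented fourth → C, giving Cmaj.
G°7: root G down an augmented fourth → Db, giving Db°7.
Amin: root A down an augmented fourth → Eb, giving Ebmin.
F#sus: root F# down an augmented fourth → C, giving Csus.

Cmaj Db°7 Ebmin Csus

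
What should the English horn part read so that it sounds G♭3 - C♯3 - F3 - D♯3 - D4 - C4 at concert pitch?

Db4 G#3 C4 A#3 A4 G4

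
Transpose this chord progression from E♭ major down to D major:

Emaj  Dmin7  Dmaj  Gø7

D#maj C#min7 C#maj F#ø7

E♭ major down to D major is a minor second; each chord root moves by that interval while the quality stays the same.
Emaj: root E down a minor second → D#, giving D#maj.
Dmin7: root D down a minor second → C#, giving C#min7.
Dmaj: root D down a minor second → C#, giving C#maj.
Gø7: root G down a minor second → F#, giving F#ø7.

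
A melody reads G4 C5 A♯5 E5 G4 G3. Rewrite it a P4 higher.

C5 F5 D#6 A5 C5 C4

G4: a fourth up reaches C, and 5 semitones makes it C5.
C5 up a perfect fourth is F5.
A#5 up a perfect fourth is D#6.
A perfect fourth up from E5 gives A5.
G4 up a perfect fourth is C5.
A perfect fourth up from G3 gives C4.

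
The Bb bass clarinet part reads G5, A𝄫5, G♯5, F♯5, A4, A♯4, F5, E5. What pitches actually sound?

Written C4 on the Bb bass clarinet sounds as Bb2, a major ninth lower; apply that shift to every note.
G5 -> F4
Abb5 -> Gbb4
G#5 -> F#4
F#5 -> E4
A4 -> G3
A#4 -> G#3
F5 -> Eb4
E5 -> D4

F4 Gbb4 F#4 E4 G3 G#3 Eb4 D4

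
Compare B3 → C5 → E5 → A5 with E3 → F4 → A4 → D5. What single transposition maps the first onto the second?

From B3 to E3 is 5 letter names — a fifth of some quality.
E3 to B3 is 7 semitones, which makes it a perfect fifth; the second version is lower, so the direction is down.
Checking another pair — A5 → D5 — gives the same interval.

down a perfect fifth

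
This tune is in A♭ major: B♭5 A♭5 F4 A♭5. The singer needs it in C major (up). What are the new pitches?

D6 C6 A4 C6

A♭ major to C major up is a major third, so every note moves up by that interval.
Bb5 becomes D6
Ab5 becomes C6
F4 becomes A4
Ab5 becomes C6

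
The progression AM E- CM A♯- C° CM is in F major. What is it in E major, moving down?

F major down to E major is a minor second; each chord root moves by that interval while the quality stays the same.
AM: root A down a minor second → G#, giving G#M.
E-: root E down a minor second → D#, giving D#-.
CM: root C down a minor second → B, giving BM.
A♯-: root A♯ down a minor second → G##, giving G##-.
C°: root C down a minor second → B, giving B°.
CM: root C down a minor second → B, giving BM.

G#M D#- BM G##- B° BM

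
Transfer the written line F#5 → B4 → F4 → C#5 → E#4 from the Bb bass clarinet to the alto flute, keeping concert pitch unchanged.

First find concert pitch: the Bb bass clarinet sounds a major ninth below written, so F#5 B4 F4 C#5 E#4 sounds E4 A3 Eb3 B3 D#3.
Then write for alto flute: it sounds a perfect fourth below written, so the part must be a perfect fourth above concert.
E4 → A4
A3 → D4
Eb3 → Ab3
B3 → E4
D#3 → G#3

A4 D4 Ab3 E4 G#3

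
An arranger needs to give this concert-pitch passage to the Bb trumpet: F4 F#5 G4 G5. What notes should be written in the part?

G4 G#5 A4 A5

The Bb trumpet sounds a major second below written, so the written part must be a major second above concert — transpose each note up.
F4 to G4
F#5 to G#5
G4 to A4
G5 to A5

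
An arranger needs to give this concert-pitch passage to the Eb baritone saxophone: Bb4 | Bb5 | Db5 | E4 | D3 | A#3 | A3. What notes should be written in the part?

G6 G7 Bb6 C#6 B4 F##5 F#5

Written C4 sounds as Eb2 on the Eb baritone saxophone, so concert pitches are written a major thirteenth up.
Bb4 -> G6
Bb5 -> G7
Db5 -> Bb6
E4 -> C#6
D3 -> B4
A#3 -> F##5
A3 -> F#5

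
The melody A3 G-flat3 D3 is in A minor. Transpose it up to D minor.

From A up to D is a perfect fourth; apply that to each pitch.
A3 → D4
Gb3 → Cb4
D3 → G3

D4 Cb4 G3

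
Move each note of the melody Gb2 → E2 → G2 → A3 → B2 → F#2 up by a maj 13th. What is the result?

Eb4 C#4 E4 F#5 G#4 D#4

Gb2 -> Eb4
E2 -> C#4
G2 -> E4
A3 -> F#5
B2 -> G#4
F#2 -> D#4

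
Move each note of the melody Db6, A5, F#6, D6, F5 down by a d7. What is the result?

E5 B#4 G##5 E#5 G#4

Db6: a seventh down reaches E, and 9 semitones makes it E5.
A5 down a diminished seventh is B#4.
F#6 down a diminished seventh is G##5.
A diminished seventh down from D6 gives E#5.
A diminished seventh down from F5 gives G#4.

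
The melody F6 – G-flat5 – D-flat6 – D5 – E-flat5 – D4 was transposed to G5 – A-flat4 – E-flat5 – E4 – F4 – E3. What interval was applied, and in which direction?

From F6 to G5 is 7 letter names — a seventh of some quality.
G5 to F6 is 10 semitones, which makes it a minor seventh; the second version is lower, so the direction is down.
Checking another pair — D4 → E3 — gives the same interval.

down a minor seventh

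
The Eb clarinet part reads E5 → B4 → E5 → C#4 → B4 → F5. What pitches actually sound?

Written C4 on the Eb clarinet sounds as Eb4, a minor third higher; apply that shift to every note.
E5 -> G5
B4 -> D5
E5 -> G5
C#4 -> E4
B4 -> D5
F5 -> Ab5

G5 D5 G5 E4 D5 Ab5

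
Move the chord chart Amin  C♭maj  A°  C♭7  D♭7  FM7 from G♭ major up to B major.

G♭ major up to B major is an augmented third; each chord root moves by that interval while the quality stays the same.
Amin: root A up an augmented third → C##, giving C##min.
C♭maj: root C♭ up an augmented third → E, giving Emaj.
A°: root A up an augmented third → C##, giving C##°.
C♭7: root C♭ up an augmented third → E, giving E7.
D♭7: root D♭ up an augmented third → F#, giving F#7.
FM7: root F up an augmented third → A#, giving A#M7.

C##min Emaj C##° E7 F#7 A#M7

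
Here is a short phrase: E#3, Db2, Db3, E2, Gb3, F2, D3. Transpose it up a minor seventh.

E#3 → D#4
Db2 → Cb3
Db3 → Cb4
E2 → D3
Gb3 → Fb4
F2 → Eb3
D3 → C4

D#4 Cb3 Cb4 D3 Fb4 Eb3 C4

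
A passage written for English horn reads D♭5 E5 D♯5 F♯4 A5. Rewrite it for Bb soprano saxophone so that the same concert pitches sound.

First find concert pitch: the English horn sounds a perfect fifth below written, so D♭5 E5 D♯5 F♯4 A5 sounds Gb4 A4 G#4 B3 D5.
Then write for Bb soprano saxophone: it sounds a major second below written, so the part must be a major second above concert.
Gb4 → Ab4
A4 → B4
G#4 → A#4
B3 → C#4
D5 → E5

Ab4 B4 A#4 C#4 E5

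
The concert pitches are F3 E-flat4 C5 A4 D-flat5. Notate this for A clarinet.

Ab3 Gb4 Eb5 C5 Fb5

Written C4 sounds as A3 on the A clarinet, so concert pitches are written a minor third up.
F3 → Ab3
Eb4 → Gb4
C5 → Eb5
A4 → C5
Db5 → Fb5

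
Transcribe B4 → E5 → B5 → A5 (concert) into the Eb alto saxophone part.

Written C4 sounds as Eb3 on the Eb alto saxophone, so concert pitches are written a major sixth up.
B4 to G#5
E5 to C#6
B5 to G#6
A5 to F#6

G#5 C#6 G#6 F#6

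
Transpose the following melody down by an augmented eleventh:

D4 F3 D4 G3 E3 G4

Ab2 Cb2 Ab2 Db2 Bb1 Db3

D4 gives Ab2
F3 gives Cb2
D4 gives Ab2
G3 gives Db2
E3 gives Bb1
G4 gives Db3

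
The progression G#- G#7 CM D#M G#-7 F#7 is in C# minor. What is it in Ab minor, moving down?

C# minor down to Ab minor is an augmented third; each chord root moves by that interval while the quality stays the same.
G#-: root G# down an augmented third → Eb, giving Eb-.
G#7: root G# down an augmented third → Eb, giving Eb7.
CM: root C down an augmented third → Abb, giving AbbM.
D#M: root D# down an augmented third → Bb, giving BbM.
G#-7: root G# down an augmented third → Eb, giving Eb-7.
F#7: root F# down an augmented third → Db, giving Db7.

Eb- Eb7 AbbM BbM Eb-7 Db7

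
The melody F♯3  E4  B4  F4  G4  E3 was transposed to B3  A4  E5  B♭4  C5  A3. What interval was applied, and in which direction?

up a perfect fourth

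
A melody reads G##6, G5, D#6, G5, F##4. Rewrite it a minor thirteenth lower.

B##4 B3 F##4 B3 A##2

G##6 -> B##4
G5 -> B3
D#6 -> F##4
G5 -> B3
F##4 -> A##2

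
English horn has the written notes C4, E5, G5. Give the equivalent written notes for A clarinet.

First find concert pitch: the English horn sounds a perfect fifth below written, so C4 E5 G5 sounds F3 A4 C5.
Then write for A clarinet: it sounds a minor third below written, so the part must be a minor third above concert.
F3 → Ab3
A4 → C5
C5 → Eb5

Ab3 C5 Eb5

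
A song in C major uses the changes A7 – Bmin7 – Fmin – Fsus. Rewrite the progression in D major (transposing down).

B7 C#min7 Gmin Gsus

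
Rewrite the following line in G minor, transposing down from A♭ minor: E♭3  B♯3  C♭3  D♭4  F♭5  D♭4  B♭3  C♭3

From A♭ down to G is a minor second; apply that to each pitch.
Eb3 → D3
B#3 → A##3
Cb3 → Bb2
Db4 → C4
Fb5 → Eb5
Db4 → C4
Bb3 → A3
Cb3 → Bb2

D3 A##3 Bb2 C4 Eb5 C4 A3 Bb2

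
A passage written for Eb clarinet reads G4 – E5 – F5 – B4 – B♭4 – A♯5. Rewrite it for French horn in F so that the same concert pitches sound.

F5 D6 Eb6 A5 Ab5 G#6

First find concert pitch: the Eb clarinet sounds a minor third above written, so G4 E5 F5 B4 B♭4 A♯5 sounds Bb4 G5 Ab5 D5 Db5 C#6.
Then write for French horn in F: it sounds a perfect fifth below written, so the part must be a perfect fifth above concert.
Bb4 → F5
G5 → D6
Ab5 → Eb6
D5 → A5
Db5 → Ab5
C#6 → G#6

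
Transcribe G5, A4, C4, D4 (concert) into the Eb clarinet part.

E5 F#4 A3 B3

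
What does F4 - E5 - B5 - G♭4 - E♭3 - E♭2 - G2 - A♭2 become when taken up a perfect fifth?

C5 B5 F#6 Db5 Bb3 Bb2 D3 Eb3

F4 → C5
E5 → B5
B5 → F#6
Gb4 → Db5
Eb3 → Bb3
Eb2 → Bb2
G2 → D3
Ab2 → Eb3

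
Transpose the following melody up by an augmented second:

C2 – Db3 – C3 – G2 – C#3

C2: a second up reaches D, and 3 semitones makes it D#2.
An augmented second up from Db3 gives E3.
C3 up an augmented second is D#3.
An augmented second up from G2 gives A#2.
C#3: a second up reaches D, and 3 semitones makes it D##3.

D#2 E3 D#3 A#2 D##3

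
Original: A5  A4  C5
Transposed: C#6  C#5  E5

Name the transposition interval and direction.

From A5 to C#6 is 3 letter names — a third of some quality.
A5 to C#6 is 4 semitones, which makes it a major third; the second version is higher, so the direction is up.
Checking another pair — C5 → E5 — gives the same interval.

up a major third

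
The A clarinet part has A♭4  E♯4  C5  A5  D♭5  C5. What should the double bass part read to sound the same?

F5 C##5 A5 F#6 Bb5 A5

First find concert pitch: the A clarinet sounds a minor third below written, so A♭4 E♯4 C5 A5 D♭5 C5 sounds F4 C##4 A4 F#5 Bb4 A4.
Then write for double bass: it sounds a perfect octave below written, so the part must be a perfect octave above concert.
F4 → F5
C##4 → C##5
A4 → A5
F#5 → F#6
Bb4 → Bb5
A4 → A5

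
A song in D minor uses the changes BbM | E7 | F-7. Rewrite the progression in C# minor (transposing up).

AM D#7 E-7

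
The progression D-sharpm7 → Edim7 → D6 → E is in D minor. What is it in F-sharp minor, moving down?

F##m7 G#dim7 F#6 G#

D minor down to F-sharp minor is a minor sixth; each chord root moves by that interval while the quality stays the same.
D-sharpm7: root D-sharp down a minor sixth → F##, giving F##m7.
Edim7: root E down a minor sixth → G#, giving G#dim7.
D6: root D down a minor sixth → F#, giving F#6.
E: root E down a minor sixth → G#, giving G#.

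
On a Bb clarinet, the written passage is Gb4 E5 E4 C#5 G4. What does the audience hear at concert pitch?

Fb4 D5 D4 B4 F4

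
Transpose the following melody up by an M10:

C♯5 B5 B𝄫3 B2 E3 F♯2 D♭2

E#6 D#7 Db5 D#4 G#4 A#3 F3

C#5 to E#6
B5 to D#7
Bbb3 to Db5
B2 to D#4
E3 to G#4
F#2 to A#3
Db2 to F3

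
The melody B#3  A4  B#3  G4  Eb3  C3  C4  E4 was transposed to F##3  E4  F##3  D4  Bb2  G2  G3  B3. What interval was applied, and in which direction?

down a perfect fourth

From B#3 to F##3 is 4 letter names — a fourth of some quality.
F##3 to B#3 is 5 semitones, which makes it a perfect fourth; the second version is lower, so the direction is down.
Checking another pair — E4 → B3 — gives the same interval.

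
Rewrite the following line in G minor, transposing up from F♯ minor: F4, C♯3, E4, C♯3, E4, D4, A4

Gb4 D3 F4 D3 F4 Eb4 Bb4

From F♯ up to G is a minor second; apply that to each pitch.
F4 → Gb4
C#3 → D3
E4 → F4
C#3 → D3
E4 → F4
D4 → Eb4
A4 → Bb4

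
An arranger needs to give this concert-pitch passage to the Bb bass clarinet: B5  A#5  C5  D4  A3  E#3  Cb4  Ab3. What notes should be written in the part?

Written C4 sounds as Bb2 on the Bb bass clarinet, so concert pitches are written a major ninth up.
B5 gives C#7
A#5 gives B#6
C5 gives D6
D4 gives E5
A3 gives B4
E#3 gives F##4
Cb4 gives Db5
Ab3 gives Bb4

C#7 B#6 D6 E5 B4 F##4 Db5 Bb4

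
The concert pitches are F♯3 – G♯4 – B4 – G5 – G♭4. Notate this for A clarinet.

A3 B4 D5 Bb5 Bbb4

The A clarinet sounds a minor third below written, so the written part must be a minor third above concert — transpose each note up.
F#3 → A3
G#4 → B4
B4 → D5
G5 → Bb5
Gb4 → Bbb4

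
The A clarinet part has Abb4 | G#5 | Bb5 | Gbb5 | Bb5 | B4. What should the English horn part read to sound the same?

Cb5 B#5 D6 Bbb5 D6 D#5

First find concert pitch: the A clarinet sounds a minor third below written, so Abb4 G#5 Bb5 Gbb5 Bb5 B4 sounds Fb4 E#5 G5 Ebb5 G5 G#4.
Then write for English horn: it sounds a perfect fifth below written, so the part must be a perfect fifth above concert.
Fb4 → Cb5
E#5 → B#5
G5 → D6
Ebb5 → Bbb5
G5 → D6
G#4 → D#5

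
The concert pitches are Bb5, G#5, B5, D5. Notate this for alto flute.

Written C4 sounds as G3 on the alto flute, so concert pitches are written a perfect fourth up.
Bb5 → Eb6
G#5 → C#6
B5 → E6
D5 → G5

Eb6 C#6 E6 G5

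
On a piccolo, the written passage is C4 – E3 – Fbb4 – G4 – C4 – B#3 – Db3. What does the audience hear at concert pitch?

The piccolo sounds a perfect octave above written, so transpose each written note up a perfect octave.
C4 becomes C5
E3 becomes E4
Fbb4 becomes Fbb5
G4 becomes G5
C4 becomes C5
B#3 becomes B#4
Db3 becomes Db4

C5 E4 Fbb5 G5 C5 B#4 Db4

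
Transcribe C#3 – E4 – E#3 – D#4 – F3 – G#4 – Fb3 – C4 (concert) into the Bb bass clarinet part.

D#4 F#5 F##4 E#5 G4 A#5 Gb4 D5

The Bb bass clarinet sounds a major ninth below written, so the written part must be a major ninth above concert — transpose each note up.
C#3 -> D#4
E4 -> F#5
E#3 -> F##4
D#4 -> E#5
F3 -> G4
G#4 -> A#5
Fb3 -> Gb4
C4 -> D5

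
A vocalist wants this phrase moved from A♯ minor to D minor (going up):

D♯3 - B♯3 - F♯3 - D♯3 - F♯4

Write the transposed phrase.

A♯ minor to D minor up is a diminished fourth, so every note moves up by that interval.
D#3 -> G3
B#3 -> E4
F#3 -> Bb3
D#3 -> G3
F#4 -> Bb4

G3 E4 Bb3 G3 Bb4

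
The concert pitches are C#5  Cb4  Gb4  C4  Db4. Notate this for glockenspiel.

Written C4 sounds as C6 on the glockenspiel, so concert pitches are written a perfect fifteenth down.
C#5 becomes C#3
Cb4 becomes Cb2
Gb4 becomes Gb2
C4 becomes C2
Db4 becomes Db2

C#3 Cb2 Gb2 C2 Db2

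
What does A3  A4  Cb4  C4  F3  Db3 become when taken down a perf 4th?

E3 E4 Gb3 G3 C3 Ab2

A3 becomes E3
A4 becomes E4
Cb4 becomes Gb3
C4 becomes G3
F3 becomes C3
Db3 becomes Ab2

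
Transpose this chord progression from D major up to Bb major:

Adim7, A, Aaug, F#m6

D major up to Bb major is a minor sixth; each chord root moves by that interval while the quality stays the same.
Adim7: root A up a minor sixth → F, giving Fdim7.
A: root A up a minor sixth → F, giving F.
Aaug: root A up a minor sixth → F, giving Faug.
F#m6: root F# up a minor sixth → D, giving Dm6.

Fdim7 F Faug Dm6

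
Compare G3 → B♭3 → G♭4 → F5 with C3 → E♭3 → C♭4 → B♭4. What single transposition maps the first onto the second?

down a perfect fifth

Take the first pair: G3 → C3. G to C spans 5 letter names, so the interval is some kind of fifth.
C3 to G3 is 7 semitones, which makes it a perfect fifth; the second version is lower, so the direction is down.
Checking another pair — F5 → Bb4 — gives the same interval.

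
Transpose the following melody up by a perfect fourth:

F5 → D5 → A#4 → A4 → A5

F5: a fourth up reaches B, and 5 semitones makes it Bb5.
A perfect fourth up from D5 gives G5.
A#4 up a perfect fourth is D#5.
A perfect fourth up from A4 gives D5.
A perfect fourth up from A5 gives D6.

Bb5 G5 D#5 D5 D6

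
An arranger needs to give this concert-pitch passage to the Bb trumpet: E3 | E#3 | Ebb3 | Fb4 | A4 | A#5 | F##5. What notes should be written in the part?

F#3 F##3 Fb3 Gb4 B4 B#5 G##5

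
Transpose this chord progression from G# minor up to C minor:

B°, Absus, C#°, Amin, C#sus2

Eb° Dbbsus F° Dbmin Fsus2

G# minor up to C minor is a diminished fourth; each chord root moves by that interval while the quality stays the same.
B°: root B up a diminished fourth → Eb, giving Eb°.
Absus: root Ab up a diminished fourth → Dbb, giving Dbbsus.
C#°: root C# up a diminished fourth → F, giving F°.
Amin: root A up a diminished fourth → Db, giving Dbmin.
C#sus2: root C# up a diminished fourth → F, giving Fsus2.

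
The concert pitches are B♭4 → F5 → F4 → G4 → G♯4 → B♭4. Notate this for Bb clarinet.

C5 G5 G4 A4 A#4 C5

Written C4 sounds as Bb3 on the Bb clarinet, so concert pitches are written a major second up.
Bb4 becomes C5
F5 becomes G5
F4 becomes G4
G4 becomes A4
G#4 becomes A#4
Bb4 becomes C5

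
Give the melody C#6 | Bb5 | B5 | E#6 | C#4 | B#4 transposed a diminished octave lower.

C#6: an octave down reaches C, and 11 semitones makes it C##5.
A diminished octave down from Bb5 gives B4.
B5 down a diminished octave is B#4.
E#6 down a diminished octave is E##5.
C#4: an octave down reaches C, and 11 semitones makes it C##3.
B#4 down a diminished octave is B##3.

C##5 B4 B#4 E##5 C##3 B##3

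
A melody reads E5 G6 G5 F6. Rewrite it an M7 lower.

F4 Ab5 Ab4 Gb5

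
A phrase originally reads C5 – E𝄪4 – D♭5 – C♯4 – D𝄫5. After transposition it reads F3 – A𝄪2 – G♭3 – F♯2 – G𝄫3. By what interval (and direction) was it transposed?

down a perfect twelfth

Take the first pair: C5 → F3. C to F spans 12 letter names, so the interval is some kind of twelfth.
F3 to C5 is 19 semitones, which makes it a perfect twelfth; the second version is lower, so the direction is down.
Checking another pair — Dbb5 → Gbb3 — gives the same interval.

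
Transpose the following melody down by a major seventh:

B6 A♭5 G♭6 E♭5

C6 Bbb4 Abb5 Fb4

B6 → C6
Ab5 → Bbb4
Gb6 → Abb5
Eb5 → Fb4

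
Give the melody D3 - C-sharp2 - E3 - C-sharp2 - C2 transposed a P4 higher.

G3 F#2 A3 F#2 F2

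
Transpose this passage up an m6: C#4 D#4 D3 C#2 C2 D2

C#4 gives A4
D#4 gives B4
D3 gives Bb3
C#2 gives A2
C2 gives Ab2
D2 gives Bb2

A4 B4 Bb3 A2 Ab2 Bb2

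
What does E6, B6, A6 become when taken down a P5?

A5 E6 D6

E6 gives A5
B6 gives E6
A6 gives D6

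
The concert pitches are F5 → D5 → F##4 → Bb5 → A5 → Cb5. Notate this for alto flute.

Bb5 G5 B#4 Eb6 D6 Fb5

The alto flute sounds a perfect fourth below written, so the written part must be a perfect fourth above concert — transpose each note up.
F5 gives Bb5
D5 gives G5
F##4 gives B#4
Bb5 gives Eb6
A5 gives D6
Cb5 gives Fb5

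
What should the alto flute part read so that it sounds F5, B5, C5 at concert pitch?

Bb5 E6 F5

The alto flute sounds a perfect fourth below written, so the written part must be a perfect fourth above concert — transpose each note up.
F5 becomes Bb5
B5 becomes E6
C5 becomes F5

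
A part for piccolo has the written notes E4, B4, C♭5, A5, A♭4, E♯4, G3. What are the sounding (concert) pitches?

Written C4 on the piccolo sounds as C5, a perfect octave higher; apply that shift to every note.
E4 -> E5
B4 -> B5
Cb5 -> Cb6
A5 -> A6
Ab4 -> Ab5
E#4 -> E#5
G3 -> G4

E5 B5 Cb6 A6 Ab5 E#5 G4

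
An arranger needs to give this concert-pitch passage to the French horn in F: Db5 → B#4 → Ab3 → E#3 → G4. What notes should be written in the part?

Ab5 F##5 Eb4 B#3 D5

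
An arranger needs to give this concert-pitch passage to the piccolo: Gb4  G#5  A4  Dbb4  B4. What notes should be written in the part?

Gb3 G#4 A3 Dbb3 B3

Written C4 sounds as C5 on the piccolo, so concert pitches are written a perfect octave down.
Gb4 to Gb3
G#5 to G#4
A4 to A3
Dbb4 to Dbb3
B4 to B3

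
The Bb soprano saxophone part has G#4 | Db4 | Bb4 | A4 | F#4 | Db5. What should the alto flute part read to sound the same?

B4 Fb4 Db5 C5 A4 Fb5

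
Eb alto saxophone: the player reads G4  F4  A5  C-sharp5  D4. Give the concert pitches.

Bb3 Ab3 C5 E4 F3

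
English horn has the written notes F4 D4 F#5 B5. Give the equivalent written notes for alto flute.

First find concert pitch: the English horn sounds a perfect fifth below written, so F4 D4 F#5 B5 sounds Bb3 G3 B4 E5.
Then write for alto flute: it sounds a perfect fourth below written, so the part must be a perfect fourth above concert.
Bb3 → Eb4
G3 → C4
B4 → E5
E5 → A5

Eb4 C4 E5 A5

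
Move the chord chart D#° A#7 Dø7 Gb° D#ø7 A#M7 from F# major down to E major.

C#° G#7 Cø7 Fb° C#ø7 G#M7

F# major down to E major is a major second; each chord root moves by that interval while the quality stays the same.
D#°: root D# down a major second → C#, giving C#°.
A#7: root A# down a major second → G#, giving G#7.
Dø7: root D down a major second → C, giving Cø7.
Gb°: root Gb down a major second → Fb, giving Fb°.
D#ø7: root D# down a major second → C#, giving C#ø7.
A#M7: root A# down a major second → G#, giving G#M7.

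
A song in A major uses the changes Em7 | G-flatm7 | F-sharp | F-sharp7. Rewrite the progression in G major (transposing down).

Dm7 Fbm7 E E7

A major down to G major is a major second; each chord root moves by that interval while the quality stays the same.
Em7: root E down a major second → D, giving Dm7.
G-flatm7: root G-flat down a major second → Fb, giving Fbm7.
F-sharp: root F-sharp down a major second → E, giving E.
F-sharp7: root F-sharp down a major second → E, giving E7.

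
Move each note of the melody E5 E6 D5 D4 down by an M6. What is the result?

G4 G5 F4 F3

E5 gives G4
E6 gives G5
D5 gives F4
D4 gives F3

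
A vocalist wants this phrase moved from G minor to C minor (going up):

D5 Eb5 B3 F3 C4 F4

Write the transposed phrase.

G minor to C minor up is a perfect fourth, so every note moves up by that interval.
D5 -> G5
Eb5 -> Ab5
B3 -> E4
F3 -> Bb3
C4 -> F4
F4 -> Bb4

G5 Ab5 E4 Bb3 F4 Bb4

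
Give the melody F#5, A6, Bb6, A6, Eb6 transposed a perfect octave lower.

F#4 A5 Bb5 A5 Eb5

F#5 becomes F#4
A6 becomes A5
Bb6 becomes Bb5
A6 becomes A5
Eb6 becomes Eb5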